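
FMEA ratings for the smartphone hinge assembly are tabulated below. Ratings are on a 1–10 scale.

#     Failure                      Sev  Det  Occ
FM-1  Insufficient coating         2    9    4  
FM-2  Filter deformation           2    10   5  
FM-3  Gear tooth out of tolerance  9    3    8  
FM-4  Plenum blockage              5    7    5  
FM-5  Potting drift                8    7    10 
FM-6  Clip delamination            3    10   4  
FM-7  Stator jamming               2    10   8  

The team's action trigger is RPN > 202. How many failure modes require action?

2

RPN = Severity × Occurrence × Detection:
  FM-1: 2 × 4 × 9 = 72
  FM-2: 2 × 5 × 10 = 100
  FM-3: 9 × 8 × 3 = 216
  FM-4: 5 × 5 × 7 = 175
  FM-5: 8 × 10 × 7 = 560
  FM-6: 3 × 4 × 10 = 120
  FM-7: 2 × 8 × 10 = 160
Modes with RPN > 202: FM-3 (216), FM-5 (560) → 2.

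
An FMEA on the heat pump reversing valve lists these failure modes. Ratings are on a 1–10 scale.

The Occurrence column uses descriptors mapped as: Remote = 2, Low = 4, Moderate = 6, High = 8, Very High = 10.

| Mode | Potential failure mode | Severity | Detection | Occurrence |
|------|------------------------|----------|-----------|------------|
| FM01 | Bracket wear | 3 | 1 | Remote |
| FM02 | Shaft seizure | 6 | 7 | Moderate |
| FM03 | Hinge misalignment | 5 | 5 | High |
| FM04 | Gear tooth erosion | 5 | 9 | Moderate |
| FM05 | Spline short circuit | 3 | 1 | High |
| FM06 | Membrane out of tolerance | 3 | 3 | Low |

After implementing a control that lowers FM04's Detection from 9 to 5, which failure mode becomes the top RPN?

RPN = Severity × Occurrence × Detection:
  FM01: 3 × 2 × 1 = 6
  FM02: 6 × 6 × 7 = 252
  FM03: 5 × 8 × 5 = 200
  FM04: 5 × 6 × 9 = 270
  FM05: 3 × 8 × 1 = 24
  FM06: 3 × 4 × 3 = 36
After action: FM04 → 5 × 6 × 5 = 150.
Revised RPNs: FM02=252, FM03=200, FM04=150, FM06=36, FM05=24, FM01=6.
Highest is now FM02 (252).

FM02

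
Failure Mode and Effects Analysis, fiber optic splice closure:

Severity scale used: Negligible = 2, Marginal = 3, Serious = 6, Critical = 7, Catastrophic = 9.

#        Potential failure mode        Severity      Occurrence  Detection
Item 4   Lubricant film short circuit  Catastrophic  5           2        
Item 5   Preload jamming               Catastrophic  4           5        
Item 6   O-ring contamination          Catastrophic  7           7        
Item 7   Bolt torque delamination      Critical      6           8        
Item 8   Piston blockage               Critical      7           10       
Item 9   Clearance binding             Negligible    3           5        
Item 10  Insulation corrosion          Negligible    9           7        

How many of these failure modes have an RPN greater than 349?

2

RPN = Severity × Occurrence × Detection:
  Item 4: 9 × 5 × 2 = 90
  Item 5: 9 × 4 × 5 = 180
  Item 6: 9 × 7 × 7 = 441
  Item 7: 7 × 6 × 8 = 336
  Item 8: 7 × 7 × 10 = 490
  Item 9: 2 × 3 × 5 = 30
  Item 10: 2 × 9 × 7 = 126
Modes with RPN > 349: Item 6 (441), Item 8 (490) → 2.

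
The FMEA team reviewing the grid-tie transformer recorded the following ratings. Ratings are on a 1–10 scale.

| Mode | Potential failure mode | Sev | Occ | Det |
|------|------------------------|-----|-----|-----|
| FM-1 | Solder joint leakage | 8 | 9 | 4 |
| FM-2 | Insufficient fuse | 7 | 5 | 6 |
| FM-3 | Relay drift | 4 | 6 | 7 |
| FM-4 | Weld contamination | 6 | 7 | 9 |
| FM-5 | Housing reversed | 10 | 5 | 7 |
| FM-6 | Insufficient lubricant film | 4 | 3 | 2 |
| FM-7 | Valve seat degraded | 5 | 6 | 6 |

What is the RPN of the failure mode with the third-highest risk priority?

RPN = Severity × Occurrence × Detection:
  FM-1: 8 × 9 × 4 = 288
  FM-2: 7 × 5 × 6 = 210
  FM-3: 4 × 6 × 7 = 168
  FM-4: 6 × 7 × 9 = 378
  FM-5: 10 × 5 × 7 = 350
  FM-6: 4 × 3 × 2 = 24
  FM-7: 5 × 6 × 6 = 180
Sorted descending: 378, 350, 288, 210, 180, 168, 24.
The third-highest RPN is 288 (FM-1).

288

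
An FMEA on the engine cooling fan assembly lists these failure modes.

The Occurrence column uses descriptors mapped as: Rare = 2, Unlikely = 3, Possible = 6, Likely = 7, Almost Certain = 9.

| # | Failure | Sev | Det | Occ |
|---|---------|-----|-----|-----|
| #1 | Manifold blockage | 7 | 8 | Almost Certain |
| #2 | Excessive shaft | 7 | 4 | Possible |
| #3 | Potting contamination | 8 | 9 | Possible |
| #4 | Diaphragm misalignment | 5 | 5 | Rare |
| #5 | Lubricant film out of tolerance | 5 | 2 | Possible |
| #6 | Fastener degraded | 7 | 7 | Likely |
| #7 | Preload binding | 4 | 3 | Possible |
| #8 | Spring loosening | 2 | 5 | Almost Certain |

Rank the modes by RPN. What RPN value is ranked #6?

RPN = Severity × Occurrence × Detection:
  #1: 7 × 9 × 8 = 504
  #2: 7 × 6 × 4 = 168
  #3: 8 × 6 × 9 = 432
  #4: 5 × 2 × 5 = 50
  #5: 5 × 6 × 2 = 60
  #6: 7 × 7 × 7 = 343
  #7: 4 × 6 × 3 = 72
  #8: 2 × 9 × 5 = 90
Sorted descending: 504, 432, 343, 168, 90, 72, 60, 50.
The sixth-highest RPN is 72 (#7).

72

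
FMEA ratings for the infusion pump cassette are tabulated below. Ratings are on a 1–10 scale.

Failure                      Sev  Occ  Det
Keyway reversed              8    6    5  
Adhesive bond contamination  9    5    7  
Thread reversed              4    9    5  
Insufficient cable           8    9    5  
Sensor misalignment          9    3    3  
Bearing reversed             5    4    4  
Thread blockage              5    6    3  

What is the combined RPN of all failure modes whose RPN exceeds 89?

1185

RPN = Severity × Occurrence × Detection:
  Keyway reversed: 8 × 6 × 5 = 240
  Adhesive bond contamination: 9 × 5 × 7 = 315
  Thread reversed: 4 × 9 × 5 = 180
  Insufficient cable: 8 × 9 × 5 = 360
  Sensor misalignment: 9 × 3 × 3 = 81
  Bearing reversed: 5 × 4 × 4 = 80
  Thread blockage: 5 × 6 × 3 = 90
RPN > 89: Keyway reversed (240), Adhesive bond contamination (315), Thread reversed (180), Insufficient cable (360), Thread blockage (90).
Sum: 240 + 315 + 180 + 360 + 90 = 1185.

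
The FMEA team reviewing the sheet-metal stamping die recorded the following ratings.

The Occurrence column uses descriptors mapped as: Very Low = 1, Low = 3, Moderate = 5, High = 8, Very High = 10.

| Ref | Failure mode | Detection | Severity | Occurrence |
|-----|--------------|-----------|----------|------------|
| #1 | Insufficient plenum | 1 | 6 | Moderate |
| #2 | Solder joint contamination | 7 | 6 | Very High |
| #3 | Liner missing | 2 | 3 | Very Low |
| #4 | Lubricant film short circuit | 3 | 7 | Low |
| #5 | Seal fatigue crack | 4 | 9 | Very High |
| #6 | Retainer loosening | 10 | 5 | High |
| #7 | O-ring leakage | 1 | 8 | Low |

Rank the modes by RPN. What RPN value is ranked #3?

360

RPN = Severity × Occurrence × Detection:
  #1: 6 × 5 × 1 = 30
  #2: 6 × 10 × 7 = 420
  #3: 3 × 1 × 2 = 6
  #4: 7 × 3 × 3 = 63
  #5: 9 × 10 × 4 = 360
  #6: 5 × 8 × 10 = 400
  #7: 8 × 3 × 1 = 24
Sorted descending: 420, 400, 360, 63, 30, 24, 6.
The third-highest RPN is 360 (#5).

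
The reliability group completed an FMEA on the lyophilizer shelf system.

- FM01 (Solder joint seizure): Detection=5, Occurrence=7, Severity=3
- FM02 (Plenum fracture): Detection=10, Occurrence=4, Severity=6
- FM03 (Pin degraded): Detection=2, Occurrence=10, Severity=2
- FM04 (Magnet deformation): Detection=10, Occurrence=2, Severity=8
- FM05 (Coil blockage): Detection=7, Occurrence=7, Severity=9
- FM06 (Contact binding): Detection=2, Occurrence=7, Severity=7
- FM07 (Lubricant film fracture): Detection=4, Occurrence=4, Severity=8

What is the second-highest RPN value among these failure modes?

240

RPN = Severity × Occurrence × Detection:
  FM01: 3 × 7 × 5 = 105
  FM02: 6 × 4 × 10 = 240
  FM03: 2 × 10 × 2 = 40
  FM04: 8 × 2 × 10 = 160
  FM05: 9 × 7 × 7 = 441
  FM06: 7 × 7 × 2 = 98
  FM07: 8 × 4 × 4 = 128
Sorted descending: 441, 240, 160, 128, 105, 98, 40.
The second-highest RPN is 240 (FM02).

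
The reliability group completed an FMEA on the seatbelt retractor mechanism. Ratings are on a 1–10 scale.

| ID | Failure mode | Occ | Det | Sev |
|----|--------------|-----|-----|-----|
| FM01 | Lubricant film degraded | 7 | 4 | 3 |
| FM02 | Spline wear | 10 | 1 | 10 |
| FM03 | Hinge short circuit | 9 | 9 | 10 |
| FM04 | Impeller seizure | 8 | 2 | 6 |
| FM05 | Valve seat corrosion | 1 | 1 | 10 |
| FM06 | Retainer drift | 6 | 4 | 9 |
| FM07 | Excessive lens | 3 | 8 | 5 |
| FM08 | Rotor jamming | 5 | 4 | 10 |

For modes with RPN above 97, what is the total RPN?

RPN = Severity × Occurrence × Detection:
  FM01: 3 × 7 × 4 = 84
  FM02: 10 × 10 × 1 = 100
  FM03: 10 × 9 × 9 = 810
  FM04: 6 × 8 × 2 = 96
  FM05: 10 × 1 × 1 = 10
  FM06: 9 × 6 × 4 = 216
  FM07: 5 × 3 × 8 = 120
  FM08: 10 × 5 × 4 = 200
RPN > 97: FM02 (100), FM03 (810), FM06 (216), FM07 (120), FM08 (200).
Sum: 100 + 810 + 216 + 120 + 200 = 1446.

1446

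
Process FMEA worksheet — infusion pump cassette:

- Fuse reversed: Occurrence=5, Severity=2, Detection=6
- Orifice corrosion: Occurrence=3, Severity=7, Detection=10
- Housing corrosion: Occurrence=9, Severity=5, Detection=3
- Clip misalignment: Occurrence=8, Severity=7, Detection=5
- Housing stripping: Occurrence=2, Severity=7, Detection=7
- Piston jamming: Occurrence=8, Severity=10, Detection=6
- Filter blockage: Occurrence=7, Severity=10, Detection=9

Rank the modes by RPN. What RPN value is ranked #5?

135

RPN = Severity × Occurrence × Detection:
  Fuse reversed: 2 × 5 × 6 = 60
  Orifice corrosion: 7 × 3 × 10 = 210
  Housing corrosion: 5 × 9 × 3 = 135
  Clip misalignment: 7 × 8 × 5 = 280
  Housing stripping: 7 × 2 × 7 = 98
  Piston jamming: 10 × 8 × 6 = 480
  Filter blockage: 10 × 7 × 9 = 630
Sorted descending: 630, 480, 280, 210, 135, 98, 60.
The fifth-highest RPN is 135 (Housing corrosion).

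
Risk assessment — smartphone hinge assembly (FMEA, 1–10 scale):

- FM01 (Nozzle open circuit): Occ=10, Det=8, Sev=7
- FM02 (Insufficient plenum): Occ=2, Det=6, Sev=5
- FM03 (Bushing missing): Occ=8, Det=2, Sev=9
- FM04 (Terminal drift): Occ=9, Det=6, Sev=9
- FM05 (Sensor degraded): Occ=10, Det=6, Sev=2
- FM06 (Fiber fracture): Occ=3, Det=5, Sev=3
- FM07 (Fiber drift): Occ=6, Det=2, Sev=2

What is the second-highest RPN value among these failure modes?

RPN = Severity × Occurrence × Detection:
  FM01: 7 × 10 × 8 = 560
  FM02: 5 × 2 × 6 = 60
  FM03: 9 × 8 × 2 = 144
  FM04: 9 × 9 × 6 = 486
  FM05: 2 × 10 × 6 = 120
  FM06: 3 × 3 × 5 = 45
  FM07: 2 × 6 × 2 = 24
Sorted descending: 560, 486, 144, 120, 60, 45, 24.
The second-highest RPN is 486 (FM04).

486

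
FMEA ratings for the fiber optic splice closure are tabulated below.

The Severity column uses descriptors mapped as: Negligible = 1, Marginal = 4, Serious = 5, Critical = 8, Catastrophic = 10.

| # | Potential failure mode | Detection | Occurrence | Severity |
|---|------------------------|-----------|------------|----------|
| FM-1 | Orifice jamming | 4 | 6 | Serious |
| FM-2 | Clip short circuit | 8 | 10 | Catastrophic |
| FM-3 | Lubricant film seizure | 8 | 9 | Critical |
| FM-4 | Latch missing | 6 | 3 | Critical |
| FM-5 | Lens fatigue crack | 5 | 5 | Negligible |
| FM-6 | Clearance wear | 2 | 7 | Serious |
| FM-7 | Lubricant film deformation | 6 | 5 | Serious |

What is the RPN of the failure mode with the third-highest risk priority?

RPN = Severity × Occurrence × Detection:
  FM-1: 5 × 6 × 4 = 120
  FM-2: 10 × 10 × 8 = 800
  FM-3: 8 × 9 × 8 = 576
  FM-4: 8 × 3 × 6 = 144
  FM-5: 1 × 5 × 5 = 25
  FM-6: 5 × 7 × 2 = 70
  FM-7: 5 × 5 × 6 = 150
Sorted descending: 800, 576, 150, 144, 120, 70, 25.
The third-highest RPN is 150 (FM-7).

150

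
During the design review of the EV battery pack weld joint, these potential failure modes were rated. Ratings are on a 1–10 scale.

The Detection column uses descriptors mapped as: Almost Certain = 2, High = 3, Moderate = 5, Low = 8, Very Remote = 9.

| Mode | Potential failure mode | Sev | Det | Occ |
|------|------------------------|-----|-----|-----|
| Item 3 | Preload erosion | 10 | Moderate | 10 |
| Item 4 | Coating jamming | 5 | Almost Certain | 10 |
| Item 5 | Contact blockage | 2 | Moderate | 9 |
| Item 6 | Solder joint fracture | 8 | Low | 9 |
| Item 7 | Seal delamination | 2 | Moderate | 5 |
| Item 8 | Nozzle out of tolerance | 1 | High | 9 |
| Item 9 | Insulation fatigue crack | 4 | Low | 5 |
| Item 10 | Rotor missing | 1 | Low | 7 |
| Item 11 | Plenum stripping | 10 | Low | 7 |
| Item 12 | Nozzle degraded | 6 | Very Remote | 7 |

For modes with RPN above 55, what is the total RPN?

RPN = Severity × Occurrence × Detection:
  Item 3: 10 × 10 × 5 = 500
  Item 4: 5 × 10 × 2 = 100
  Item 5: 2 × 9 × 5 = 90
  Item 6: 8 × 9 × 8 = 576
  Item 7: 2 × 5 × 5 = 50
  Item 8: 1 × 9 × 3 = 27
  Item 9: 4 × 5 × 8 = 160
  Item 10: 1 × 7 × 8 = 56
  Item 11: 10 × 7 × 8 = 560
  Item 12: 6 × 7 × 9 = 378
RPN > 55: Item 3 (500), Item 4 (100), Item 5 (90), Item 6 (576), Item 9 (160), Item 10 (56), Item 11 (560), Item 12 (378).
Sum: 500 + 100 + 90 + 576 + 160 + 56 + 560 + 378 = 2420.

2420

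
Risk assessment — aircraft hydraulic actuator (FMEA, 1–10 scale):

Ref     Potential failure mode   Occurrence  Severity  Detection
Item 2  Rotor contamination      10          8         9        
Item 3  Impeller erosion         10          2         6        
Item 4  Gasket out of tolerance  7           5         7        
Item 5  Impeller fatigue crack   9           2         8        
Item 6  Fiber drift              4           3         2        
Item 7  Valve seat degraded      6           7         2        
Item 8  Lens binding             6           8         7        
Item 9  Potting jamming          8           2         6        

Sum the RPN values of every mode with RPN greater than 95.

1661

RPN = Severity × Occurrence × Detection:
  Item 2: 8 × 10 × 9 = 720
  Item 3: 2 × 10 × 6 = 120
  Item 4: 5 × 7 × 7 = 245
  Item 5: 2 × 9 × 8 = 144
  Item 6: 3 × 4 × 2 = 24
  Item 7: 7 × 6 × 2 = 84
  Item 8: 8 × 6 × 7 = 336
  Item 9: 2 × 8 × 6 = 96
RPN > 95: Item 2 (720), Item 3 (120), Item 4 (245), Item 5 (144), Item 8 (336), Item 9 (96).
Sum: 720 + 120 + 245 + 144 + 336 + 96 = 1661.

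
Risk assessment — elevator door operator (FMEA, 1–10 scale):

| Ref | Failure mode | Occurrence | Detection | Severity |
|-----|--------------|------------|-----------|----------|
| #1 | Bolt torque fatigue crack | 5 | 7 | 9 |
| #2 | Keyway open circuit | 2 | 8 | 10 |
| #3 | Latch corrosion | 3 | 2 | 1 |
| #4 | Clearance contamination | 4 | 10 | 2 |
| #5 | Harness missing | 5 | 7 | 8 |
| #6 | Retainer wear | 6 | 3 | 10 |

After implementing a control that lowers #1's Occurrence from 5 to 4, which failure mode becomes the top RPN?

#5

RPN = Severity × Occurrence × Detection:
  #1: 9 × 5 × 7 = 315
  #2: 10 × 2 × 8 = 160
  #3: 1 × 3 × 2 = 6
  #4: 2 × 4 × 10 = 80
  #5: 8 × 5 × 7 = 280
  #6: 10 × 6 × 3 = 180
After action: #1 → 9 × 4 × 7 = 252.
Revised RPNs: #5=280, #1=252, #6=180, #2=160, #4=80, #3=6.
Highest is now #5 (280).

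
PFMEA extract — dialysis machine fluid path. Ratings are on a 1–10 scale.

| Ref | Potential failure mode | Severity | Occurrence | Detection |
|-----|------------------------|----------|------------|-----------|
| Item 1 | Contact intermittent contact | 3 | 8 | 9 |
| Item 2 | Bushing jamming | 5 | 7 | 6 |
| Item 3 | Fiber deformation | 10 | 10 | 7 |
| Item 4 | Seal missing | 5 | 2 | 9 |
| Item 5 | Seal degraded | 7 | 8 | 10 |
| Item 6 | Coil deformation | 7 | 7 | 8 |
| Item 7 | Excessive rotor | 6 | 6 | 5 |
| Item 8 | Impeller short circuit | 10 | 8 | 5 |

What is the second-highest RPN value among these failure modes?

RPN = Severity × Occurrence × Detection:
  Item 1: 3 × 8 × 9 = 216
  Item 2: 5 × 7 × 6 = 210
  Item 3: 10 × 10 × 7 = 700
  Item 4: 5 × 2 × 9 = 90
  Item 5: 7 × 8 × 10 = 560
  Item 6: 7 × 7 × 8 = 392
  Item 7: 6 × 6 × 5 = 180
  Item 8: 10 × 8 × 5 = 400
Sorted descending: 700, 560, 400, 392, 216, 210, 180, 90.
The second-highest RPN is 560 (Item 5).

560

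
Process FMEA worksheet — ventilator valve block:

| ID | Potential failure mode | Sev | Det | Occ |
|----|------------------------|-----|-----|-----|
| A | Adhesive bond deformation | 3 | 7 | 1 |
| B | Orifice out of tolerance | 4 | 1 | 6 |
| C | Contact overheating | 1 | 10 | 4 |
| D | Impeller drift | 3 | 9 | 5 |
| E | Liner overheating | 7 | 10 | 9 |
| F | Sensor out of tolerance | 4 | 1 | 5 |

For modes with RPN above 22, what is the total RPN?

829

RPN = Severity × Occurrence × Detection:
  A: 3 × 1 × 7 = 21
  B: 4 × 6 × 1 = 24
  C: 1 × 4 × 10 = 40
  D: 3 × 5 × 9 = 135
  E: 7 × 9 × 10 = 630
  F: 4 × 5 × 1 = 20
RPN > 22: B (24), C (40), D (135), E (630).
Sum: 24 + 40 + 135 + 630 = 829.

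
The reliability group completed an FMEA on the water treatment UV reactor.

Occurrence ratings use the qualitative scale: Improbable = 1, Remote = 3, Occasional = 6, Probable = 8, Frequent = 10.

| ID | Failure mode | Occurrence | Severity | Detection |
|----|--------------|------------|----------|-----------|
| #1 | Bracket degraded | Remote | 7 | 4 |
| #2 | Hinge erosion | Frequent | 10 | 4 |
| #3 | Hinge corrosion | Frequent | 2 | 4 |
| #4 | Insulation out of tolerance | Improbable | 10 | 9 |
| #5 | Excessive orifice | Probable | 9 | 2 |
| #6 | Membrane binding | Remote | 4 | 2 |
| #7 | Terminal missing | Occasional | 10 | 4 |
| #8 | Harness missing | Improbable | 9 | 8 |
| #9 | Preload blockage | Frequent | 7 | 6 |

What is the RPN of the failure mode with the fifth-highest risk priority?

RPN = Severity × Occurrence × Detection:
  #1: 7 × 3 × 4 = 84
  #2: 10 × 10 × 4 = 400
  #3: 2 × 10 × 4 = 80
  #4: 10 × 1 × 9 = 90
  #5: 9 × 8 × 2 = 144
  #6: 4 × 3 × 2 = 24
  #7: 10 × 6 × 4 = 240
  #8: 9 × 1 × 8 = 72
  #9: 7 × 10 × 6 = 420
Sorted descending: 420, 400, 240, 144, 90, 84, 80, 72, 24.
The fifth-highest RPN is 90 (#4).

90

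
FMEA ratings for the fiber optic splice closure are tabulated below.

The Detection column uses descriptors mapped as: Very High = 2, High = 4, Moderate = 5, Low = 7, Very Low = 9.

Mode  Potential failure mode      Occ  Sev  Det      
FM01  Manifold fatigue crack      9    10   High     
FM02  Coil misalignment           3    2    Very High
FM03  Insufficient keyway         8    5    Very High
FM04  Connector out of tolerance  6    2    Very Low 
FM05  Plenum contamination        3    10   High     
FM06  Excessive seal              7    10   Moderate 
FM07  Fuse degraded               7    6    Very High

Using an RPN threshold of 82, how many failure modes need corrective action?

5

RPN = Severity × Occurrence × Detection:
  FM01: 10 × 9 × 4 = 360
  FM02: 2 × 3 × 2 = 12
  FM03: 5 × 8 × 2 = 80
  FM04: 2 × 6 × 9 = 108
  FM05: 10 × 3 × 4 = 120
  FM06: 10 × 7 × 5 = 350
  FM07: 6 × 7 × 2 = 84
Modes with RPN ≥ 82: FM01 (360), FM04 (108), FM05 (120), FM06 (350), FM07 (84) → 5.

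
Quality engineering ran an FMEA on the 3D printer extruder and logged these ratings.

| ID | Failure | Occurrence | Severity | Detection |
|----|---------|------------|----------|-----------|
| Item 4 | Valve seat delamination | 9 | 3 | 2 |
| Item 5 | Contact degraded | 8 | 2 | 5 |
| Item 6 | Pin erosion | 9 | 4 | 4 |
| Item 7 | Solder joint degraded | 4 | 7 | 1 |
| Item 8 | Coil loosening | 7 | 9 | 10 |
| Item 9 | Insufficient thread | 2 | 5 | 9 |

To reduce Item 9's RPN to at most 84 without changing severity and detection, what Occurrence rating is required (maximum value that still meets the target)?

Item 9: S=5, O=2, D=9 → current RPN = 90.
Fixed product = 45. Need 45 × O ≤ 84, so O ≤ 84/45 = 1.87.
Maximum integer Occurrence rating = 1 (gives RPN 45; O=2 would give 90 > 84).

1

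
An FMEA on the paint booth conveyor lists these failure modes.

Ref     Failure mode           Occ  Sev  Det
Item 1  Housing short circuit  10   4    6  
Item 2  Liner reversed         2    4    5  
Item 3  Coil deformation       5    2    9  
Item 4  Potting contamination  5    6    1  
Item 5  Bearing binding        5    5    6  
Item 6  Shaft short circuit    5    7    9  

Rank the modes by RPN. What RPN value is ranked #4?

RPN = Severity × Occurrence × Detection:
  Item 1: 4 × 10 × 6 = 240
  Item 2: 4 × 2 × 5 = 40
  Item 3: 2 × 5 × 9 = 90
  Item 4: 6 × 5 × 1 = 30
  Item 5: 5 × 5 × 6 = 150
  Item 6: 7 × 5 × 9 = 315
Sorted descending: 315, 240, 150, 90, 40, 30.
The fourth-highest RPN is 90 (Item 3).

90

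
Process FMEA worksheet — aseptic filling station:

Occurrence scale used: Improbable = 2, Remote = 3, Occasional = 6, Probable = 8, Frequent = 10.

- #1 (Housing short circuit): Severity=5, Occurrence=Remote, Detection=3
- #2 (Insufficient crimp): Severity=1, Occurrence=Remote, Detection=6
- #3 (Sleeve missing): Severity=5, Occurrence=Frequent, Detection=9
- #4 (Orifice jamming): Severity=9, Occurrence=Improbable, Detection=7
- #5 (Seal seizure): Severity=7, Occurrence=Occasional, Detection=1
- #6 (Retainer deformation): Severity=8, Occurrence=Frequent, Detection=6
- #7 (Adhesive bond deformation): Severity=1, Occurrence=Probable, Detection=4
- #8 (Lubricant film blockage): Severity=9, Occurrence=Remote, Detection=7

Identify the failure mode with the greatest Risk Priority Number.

#6

RPN = Severity × Occurrence × Detection:
  #1: 5 × 3 × 3 = 45
  #2: 1 × 3 × 6 = 18
  #3: 5 × 10 × 9 = 450
  #4: 9 × 2 × 7 = 126
  #5: 7 × 6 × 1 = 42
  #6: 8 × 10 × 6 = 480
  #7: 1 × 8 × 4 = 32
  #8: 9 × 3 × 7 = 189
Highest RPN is 480 → #6.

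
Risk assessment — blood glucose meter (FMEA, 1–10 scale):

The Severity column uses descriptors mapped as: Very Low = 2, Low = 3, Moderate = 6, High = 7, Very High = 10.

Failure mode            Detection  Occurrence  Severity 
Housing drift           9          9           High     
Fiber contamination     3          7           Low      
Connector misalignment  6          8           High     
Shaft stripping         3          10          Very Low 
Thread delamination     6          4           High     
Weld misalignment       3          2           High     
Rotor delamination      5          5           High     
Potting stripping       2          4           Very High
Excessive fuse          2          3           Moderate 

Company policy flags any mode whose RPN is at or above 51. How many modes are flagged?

RPN = Severity × Occurrence × Detection:
  Housing drift: 7 × 9 × 9 = 567
  Fiber contamination: 3 × 7 × 3 = 63
  Connector misalignment: 7 × 8 × 6 = 336
  Shaft stripping: 2 × 10 × 3 = 60
  Thread delamination: 7 × 4 × 6 = 168
  Weld misalignment: 7 × 2 × 3 = 42
  Rotor delamination: 7 × 5 × 5 = 175
  Potting stripping: 10 × 4 × 2 = 80
  Excessive fuse: 6 × 3 × 2 = 36
Modes with RPN ≥ 51: Housing drift (567), Fiber contamination (63), Connector misalignment (336), Shaft stripping (60), Thread delamination (168), Rotor delamination (175), Potting stripping (80) → 7.

7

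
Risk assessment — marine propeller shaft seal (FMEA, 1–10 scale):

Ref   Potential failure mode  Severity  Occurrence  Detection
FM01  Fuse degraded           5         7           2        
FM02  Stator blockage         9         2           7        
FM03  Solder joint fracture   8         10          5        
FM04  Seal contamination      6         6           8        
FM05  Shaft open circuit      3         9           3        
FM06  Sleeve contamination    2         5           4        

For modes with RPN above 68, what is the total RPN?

965

RPN = Severity × Occurrence × Detection:
  FM01: 5 × 7 × 2 = 70
  FM02: 9 × 2 × 7 = 126
  FM03: 8 × 10 × 5 = 400
  FM04: 6 × 6 × 8 = 288
  FM05: 3 × 9 × 3 = 81
  FM06: 2 × 5 × 4 = 40
RPN > 68: FM01 (70), FM02 (126), FM03 (400), FM04 (288), FM05 (81).
Sum: 70 + 126 + 400 + 288 + 81 = 965.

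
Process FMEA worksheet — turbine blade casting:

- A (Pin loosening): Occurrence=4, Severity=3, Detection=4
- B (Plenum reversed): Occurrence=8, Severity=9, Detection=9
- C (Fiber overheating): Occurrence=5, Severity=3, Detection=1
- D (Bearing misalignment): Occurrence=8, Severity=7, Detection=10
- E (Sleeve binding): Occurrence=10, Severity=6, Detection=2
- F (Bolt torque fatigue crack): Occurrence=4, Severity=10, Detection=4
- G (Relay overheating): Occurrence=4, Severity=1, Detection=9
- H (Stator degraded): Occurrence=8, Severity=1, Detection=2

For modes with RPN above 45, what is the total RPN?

1536

RPN = Severity × Occurrence × Detection:
  A: 3 × 4 × 4 = 48
  B: 9 × 8 × 9 = 648
  C: 3 × 5 × 1 = 15
  D: 7 × 8 × 10 = 560
  E: 6 × 10 × 2 = 120
  F: 10 × 4 × 4 = 160
  G: 1 × 4 × 9 = 36
  H: 1 × 8 × 2 = 16
RPN > 45: A (48), B (648), D (560), E (120), F (160).
Sum: 48 + 648 + 560 + 120 + 160 = 1536.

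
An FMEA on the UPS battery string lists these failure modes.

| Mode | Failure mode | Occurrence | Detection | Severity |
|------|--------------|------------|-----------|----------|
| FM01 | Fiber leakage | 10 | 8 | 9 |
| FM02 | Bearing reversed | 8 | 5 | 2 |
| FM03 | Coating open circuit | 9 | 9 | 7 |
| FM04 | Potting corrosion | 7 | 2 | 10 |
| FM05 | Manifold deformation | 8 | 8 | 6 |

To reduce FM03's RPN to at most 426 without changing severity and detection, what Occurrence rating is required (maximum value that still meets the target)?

FM03: S=7, O=9, D=9 → current RPN = 567.
Fixed product = 63. Need 63 × O ≤ 426, so O ≤ 426/63 = 6.76.
Maximum integer Occurrence rating = 6 (gives RPN 378; O=7 would give 441 > 426).

6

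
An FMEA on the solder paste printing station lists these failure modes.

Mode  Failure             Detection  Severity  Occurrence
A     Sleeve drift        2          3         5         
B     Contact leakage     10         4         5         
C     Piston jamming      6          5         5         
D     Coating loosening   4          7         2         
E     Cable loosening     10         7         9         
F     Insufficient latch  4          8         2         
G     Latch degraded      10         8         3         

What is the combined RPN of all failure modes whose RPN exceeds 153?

1070

RPN = Severity × Occurrence × Detection:
  A: 3 × 5 × 2 = 30
  B: 4 × 5 × 10 = 200
  C: 5 × 5 × 6 = 150
  D: 7 × 2 × 4 = 56
  E: 7 × 9 × 10 = 630
  F: 8 × 2 × 4 = 64
  G: 8 × 3 × 10 = 240
RPN > 153: B (200), E (630), G (240).
Sum: 200 + 630 + 240 = 1070.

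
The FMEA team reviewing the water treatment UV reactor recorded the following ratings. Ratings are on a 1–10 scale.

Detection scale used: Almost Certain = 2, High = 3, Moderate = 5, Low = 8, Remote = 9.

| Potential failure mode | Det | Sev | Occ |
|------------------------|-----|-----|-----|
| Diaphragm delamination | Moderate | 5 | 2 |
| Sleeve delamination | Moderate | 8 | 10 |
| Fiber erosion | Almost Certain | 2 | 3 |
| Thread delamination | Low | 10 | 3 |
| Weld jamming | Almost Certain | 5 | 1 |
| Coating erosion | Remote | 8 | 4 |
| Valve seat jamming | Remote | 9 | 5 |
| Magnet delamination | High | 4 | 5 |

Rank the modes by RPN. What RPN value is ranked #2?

400

RPN = Severity × Occurrence × Detection:
  Diaphragm delamination: 5 × 2 × 5 = 50
  Sleeve delamination: 8 × 10 × 5 = 400
  Fiber erosion: 2 × 3 × 2 = 12
  Thread delamination: 10 × 3 × 8 = 240
  Weld jamming: 5 × 1 × 2 = 10
  Coating erosion: 8 × 4 × 9 = 288
  Valve seat jamming: 9 × 5 × 9 = 405
  Magnet delamination: 4 × 5 × 3 = 60
Sorted descending: 405, 400, 288, 240, 60, 50, 12, 10.
The second-highest RPN is 400 (Sleeve delamination).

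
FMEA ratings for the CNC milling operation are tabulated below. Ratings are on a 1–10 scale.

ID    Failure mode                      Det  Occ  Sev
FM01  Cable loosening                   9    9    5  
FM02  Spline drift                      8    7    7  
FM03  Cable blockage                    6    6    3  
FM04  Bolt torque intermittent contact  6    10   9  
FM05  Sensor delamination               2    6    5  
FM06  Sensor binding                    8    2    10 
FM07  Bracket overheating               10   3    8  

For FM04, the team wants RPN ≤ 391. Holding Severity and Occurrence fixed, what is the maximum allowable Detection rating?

4

FM04: S=9, O=10, D=6 → current RPN = 540.
Fixed product = 90. Need 90 × D ≤ 391, so D ≤ 391/90 = 4.34.
Maximum integer Detection rating = 4 (gives RPN 360; D=5 would give 450 > 391).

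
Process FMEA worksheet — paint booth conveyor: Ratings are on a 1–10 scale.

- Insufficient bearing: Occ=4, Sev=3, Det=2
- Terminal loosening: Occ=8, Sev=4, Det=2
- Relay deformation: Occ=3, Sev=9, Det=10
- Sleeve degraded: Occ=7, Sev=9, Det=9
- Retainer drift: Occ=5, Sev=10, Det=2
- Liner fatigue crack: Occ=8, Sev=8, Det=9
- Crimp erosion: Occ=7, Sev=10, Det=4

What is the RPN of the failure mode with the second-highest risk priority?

RPN = Severity × Occurrence × Detection:
  Insufficient bearing: 3 × 4 × 2 = 24
  Terminal loosening: 4 × 8 × 2 = 64
  Relay deformation: 9 × 3 × 10 = 270
  Sleeve degraded: 9 × 7 × 9 = 567
  Retainer drift: 10 × 5 × 2 = 100
  Liner fatigue crack: 8 × 8 × 9 = 576
  Crimp erosion: 10 × 7 × 4 = 280
Sorted descending: 576, 567, 280, 270, 100, 64, 24.
The second-highest RPN is 567 (Sleeve degraded).

567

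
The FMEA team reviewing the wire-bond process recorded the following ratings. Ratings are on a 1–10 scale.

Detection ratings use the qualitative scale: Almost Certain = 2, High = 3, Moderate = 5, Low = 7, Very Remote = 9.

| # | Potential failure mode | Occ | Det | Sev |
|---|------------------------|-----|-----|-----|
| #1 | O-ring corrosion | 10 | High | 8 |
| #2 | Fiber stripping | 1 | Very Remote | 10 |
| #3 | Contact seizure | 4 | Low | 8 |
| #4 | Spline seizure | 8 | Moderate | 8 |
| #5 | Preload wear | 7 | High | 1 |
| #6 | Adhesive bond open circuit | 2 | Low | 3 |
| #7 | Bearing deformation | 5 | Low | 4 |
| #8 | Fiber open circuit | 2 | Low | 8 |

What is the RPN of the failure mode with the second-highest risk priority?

240

RPN = Severity × Occurrence × Detection:
  #1: 8 × 10 × 3 = 240
  #2: 10 × 1 × 9 = 90
  #3: 8 × 4 × 7 = 224
  #4: 8 × 8 × 5 = 320
  #5: 1 × 7 × 3 = 21
  #6: 3 × 2 × 7 = 42
  #7: 4 × 5 × 7 = 140
  #8: 8 × 2 × 7 = 112
Sorted descending: 320, 240, 224, 140, 112, 90, 42, 21.
The second-highest RPN is 240 (#1).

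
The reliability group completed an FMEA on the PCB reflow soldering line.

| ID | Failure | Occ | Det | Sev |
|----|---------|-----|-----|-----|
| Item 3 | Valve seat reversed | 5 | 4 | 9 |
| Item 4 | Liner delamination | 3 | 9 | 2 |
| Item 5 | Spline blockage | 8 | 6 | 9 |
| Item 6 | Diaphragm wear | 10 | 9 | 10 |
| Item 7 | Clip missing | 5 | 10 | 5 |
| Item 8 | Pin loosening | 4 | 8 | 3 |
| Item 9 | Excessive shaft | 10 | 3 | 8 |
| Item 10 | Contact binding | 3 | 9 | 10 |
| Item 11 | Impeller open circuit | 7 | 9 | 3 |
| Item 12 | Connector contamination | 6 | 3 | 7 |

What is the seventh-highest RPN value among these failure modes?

180

RPN = Severity × Occurrence × Detection:
  Item 3: 9 × 5 × 4 = 180
  Item 4: 2 × 3 × 9 = 54
  Item 5: 9 × 8 × 6 = 432
  Item 6: 10 × 10 × 9 = 900
  Item 7: 5 × 5 × 10 = 250
  Item 8: 3 × 4 × 8 = 96
  Item 9: 8 × 10 × 3 = 240
  Item 10: 10 × 3 × 9 = 270
  Item 11: 3 × 7 × 9 = 189
  Item 12: 7 × 6 × 3 = 126
Sorted descending: 900, 432, 270, 250, 240, 189, 180, 126, 96, 54.
The seventh-highest RPN is 180 (Item 3).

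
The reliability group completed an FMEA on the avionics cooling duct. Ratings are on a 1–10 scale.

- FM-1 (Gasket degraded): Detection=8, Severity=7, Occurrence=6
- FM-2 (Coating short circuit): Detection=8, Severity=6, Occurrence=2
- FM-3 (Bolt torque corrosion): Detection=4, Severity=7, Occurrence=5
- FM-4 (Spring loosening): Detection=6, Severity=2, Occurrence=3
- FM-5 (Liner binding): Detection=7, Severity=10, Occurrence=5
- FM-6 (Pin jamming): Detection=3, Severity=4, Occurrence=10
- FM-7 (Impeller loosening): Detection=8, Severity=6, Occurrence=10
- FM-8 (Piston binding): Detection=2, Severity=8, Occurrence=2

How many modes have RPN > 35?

7

RPN = Severity × Occurrence × Detection:
  FM-1: 7 × 6 × 8 = 336
  FM-2: 6 × 2 × 8 = 96
  FM-3: 7 × 5 × 4 = 140
  FM-4: 2 × 3 × 6 = 36
  FM-5: 10 × 5 × 7 = 350
  FM-6: 4 × 10 × 3 = 120
  FM-7: 6 × 10 × 8 = 480
  FM-8: 8 × 2 × 2 = 32
Modes with RPN > 35: FM-1 (336), FM-2 (96), FM-3 (140), FM-4 (36), FM-5 (350), FM-6 (120), FM-7 (480) → 7.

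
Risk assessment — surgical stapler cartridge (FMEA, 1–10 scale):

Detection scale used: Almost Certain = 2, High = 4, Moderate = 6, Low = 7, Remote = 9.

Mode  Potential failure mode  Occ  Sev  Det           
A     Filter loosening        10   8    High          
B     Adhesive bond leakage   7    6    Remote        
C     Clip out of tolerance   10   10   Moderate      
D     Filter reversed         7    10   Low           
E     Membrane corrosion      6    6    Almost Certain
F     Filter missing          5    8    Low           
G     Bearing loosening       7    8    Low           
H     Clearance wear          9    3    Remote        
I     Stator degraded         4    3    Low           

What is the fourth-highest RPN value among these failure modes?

RPN = Severity × Occurrence × Detection:
  A: 8 × 10 × 4 = 320
  B: 6 × 7 × 9 = 378
  C: 10 × 10 × 6 = 600
  D: 10 × 7 × 7 = 490
  E: 6 × 6 × 2 = 72
  F: 8 × 5 × 7 = 280
  G: 8 × 7 × 7 = 392
  H: 3 × 9 × 9 = 243
  I: 3 × 4 × 7 = 84
Sorted descending: 600, 490, 392, 378, 320, 280, 243, 84, 72.
The fourth-highest RPN is 378 (B).

378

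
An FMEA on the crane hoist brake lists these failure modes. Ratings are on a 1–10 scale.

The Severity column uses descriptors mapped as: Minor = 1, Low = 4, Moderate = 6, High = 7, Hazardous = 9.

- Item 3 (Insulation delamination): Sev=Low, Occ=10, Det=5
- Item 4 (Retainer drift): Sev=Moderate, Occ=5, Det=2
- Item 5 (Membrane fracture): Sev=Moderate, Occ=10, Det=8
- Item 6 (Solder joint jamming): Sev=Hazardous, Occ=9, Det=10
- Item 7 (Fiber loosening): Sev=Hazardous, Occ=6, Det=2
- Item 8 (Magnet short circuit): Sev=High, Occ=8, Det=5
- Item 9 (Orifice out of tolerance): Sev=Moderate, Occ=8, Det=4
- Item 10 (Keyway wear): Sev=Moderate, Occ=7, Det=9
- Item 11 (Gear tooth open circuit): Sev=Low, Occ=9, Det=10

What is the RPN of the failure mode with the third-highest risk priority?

RPN = Severity × Occurrence × Detection:
  Item 3: 4 × 10 × 5 = 200
  Item 4: 6 × 5 × 2 = 60
  Item 5: 6 × 10 × 8 = 480
  Item 6: 9 × 9 × 10 = 810
  Item 7: 9 × 6 × 2 = 108
  Item 8: 7 × 8 × 5 = 280
  Item 9: 6 × 8 × 4 = 192
  Item 10: 6 × 7 × 9 = 378
  Item 11: 4 × 9 × 10 = 360
Sorted descending: 810, 480, 378, 360, 280, 200, 192, 108, 60.
The third-highest RPN is 378 (Item 10).

378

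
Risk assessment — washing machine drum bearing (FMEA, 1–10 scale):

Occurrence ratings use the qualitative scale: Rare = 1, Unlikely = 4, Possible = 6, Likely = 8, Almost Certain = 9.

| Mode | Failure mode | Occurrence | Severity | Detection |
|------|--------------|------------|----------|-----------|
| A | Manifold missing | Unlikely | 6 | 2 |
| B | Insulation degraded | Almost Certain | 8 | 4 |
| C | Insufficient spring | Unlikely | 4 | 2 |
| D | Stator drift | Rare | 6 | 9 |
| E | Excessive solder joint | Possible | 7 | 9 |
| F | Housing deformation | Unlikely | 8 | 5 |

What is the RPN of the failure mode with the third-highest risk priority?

160

RPN = Severity × Occurrence × Detection:
  A: 6 × 4 × 2 = 48
  B: 8 × 9 × 4 = 288
  C: 4 × 4 × 2 = 32
  D: 6 × 1 × 9 = 54
  E: 7 × 6 × 9 = 378
  F: 8 × 4 × 5 = 160
Sorted descending: 378, 288, 160, 54, 48, 32.
The third-highest RPN is 160 (F).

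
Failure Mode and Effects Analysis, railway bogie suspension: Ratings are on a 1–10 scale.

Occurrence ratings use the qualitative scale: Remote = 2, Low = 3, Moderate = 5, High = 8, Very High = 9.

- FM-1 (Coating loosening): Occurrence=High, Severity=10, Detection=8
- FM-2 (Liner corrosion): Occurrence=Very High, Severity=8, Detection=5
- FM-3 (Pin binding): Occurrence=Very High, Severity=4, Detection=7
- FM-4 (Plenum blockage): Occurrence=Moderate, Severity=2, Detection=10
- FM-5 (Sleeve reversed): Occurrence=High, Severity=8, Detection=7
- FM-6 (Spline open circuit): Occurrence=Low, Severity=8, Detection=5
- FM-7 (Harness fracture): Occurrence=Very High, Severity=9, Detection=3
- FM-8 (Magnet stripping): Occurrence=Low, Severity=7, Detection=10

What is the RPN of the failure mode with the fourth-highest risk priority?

252

RPN = Severity × Occurrence × Detection:
  FM-1: 10 × 8 × 8 = 640
  FM-2: 8 × 9 × 5 = 360
  FM-3: 4 × 9 × 7 = 252
  FM-4: 2 × 5 × 10 = 100
  FM-5: 8 × 8 × 7 = 448
  FM-6: 8 × 3 × 5 = 120
  FM-7: 9 × 9 × 3 = 243
  FM-8: 7 × 3 × 10 = 210
Sorted descending: 640, 448, 360, 252, 243, 210, 120, 100.
The fourth-highest RPN is 252 (FM-3).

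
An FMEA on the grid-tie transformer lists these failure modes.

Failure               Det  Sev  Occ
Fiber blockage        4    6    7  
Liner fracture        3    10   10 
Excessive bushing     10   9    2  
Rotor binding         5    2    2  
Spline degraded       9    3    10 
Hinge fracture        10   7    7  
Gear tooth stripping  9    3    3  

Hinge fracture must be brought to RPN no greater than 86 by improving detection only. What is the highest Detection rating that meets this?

1

Hinge fracture: S=7, O=7, D=10 → current RPN = 490.
Fixed product = 49. Need 49 × D ≤ 86, so D ≤ 86/49 = 1.76.
Maximum integer Detection rating = 1 (gives RPN 49; D=2 would give 98 > 86).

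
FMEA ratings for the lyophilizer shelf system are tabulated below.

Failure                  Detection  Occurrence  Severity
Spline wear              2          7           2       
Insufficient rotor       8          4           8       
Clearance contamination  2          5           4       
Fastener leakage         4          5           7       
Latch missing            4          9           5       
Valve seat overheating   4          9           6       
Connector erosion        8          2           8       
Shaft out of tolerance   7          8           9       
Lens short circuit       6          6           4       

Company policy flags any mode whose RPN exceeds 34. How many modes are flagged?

8

RPN = Severity × Occurrence × Detection:
  Spline wear: 2 × 7 × 2 = 28
  Insufficient rotor: 8 × 4 × 8 = 256
  Clearance contamination: 4 × 5 × 2 = 40
  Fastener leakage: 7 × 5 × 4 = 140
  Latch missing: 5 × 9 × 4 = 180
  Valve seat overheating: 6 × 9 × 4 = 216
  Connector erosion: 8 × 2 × 8 = 128
  Shaft out of tolerance: 9 × 8 × 7 = 504
  Lens short circuit: 4 × 6 × 6 = 144
Modes with RPN > 34: Insufficient rotor (256), Clearance contamination (40), Fastener leakage (140), Latch missing (180), Valve seat overheating (216), Connector erosion (128), Shaft out of tolerance (504), Lens short circuit (144) → 8.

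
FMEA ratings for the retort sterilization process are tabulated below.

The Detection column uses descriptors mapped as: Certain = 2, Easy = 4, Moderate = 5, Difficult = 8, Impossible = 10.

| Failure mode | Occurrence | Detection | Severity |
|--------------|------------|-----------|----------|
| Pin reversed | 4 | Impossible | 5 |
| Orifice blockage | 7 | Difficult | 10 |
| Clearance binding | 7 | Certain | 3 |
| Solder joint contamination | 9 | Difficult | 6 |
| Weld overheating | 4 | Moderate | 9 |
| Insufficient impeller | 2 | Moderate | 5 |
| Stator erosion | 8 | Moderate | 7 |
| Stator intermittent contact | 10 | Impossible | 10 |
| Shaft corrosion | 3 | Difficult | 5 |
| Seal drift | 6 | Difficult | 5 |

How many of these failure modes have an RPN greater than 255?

4

RPN = Severity × Occurrence × Detection:
  Pin reversed: 5 × 4 × 10 = 200
  Orifice blockage: 10 × 7 × 8 = 560
  Clearance binding: 3 × 7 × 2 = 42
  Solder joint contamination: 6 × 9 × 8 = 432
  Weld overheating: 9 × 4 × 5 = 180
  Insufficient impeller: 5 × 2 × 5 = 50
  Stator erosion: 7 × 8 × 5 = 280
  Stator intermittent contact: 10 × 10 × 10 = 1000
  Shaft corrosion: 5 × 3 × 8 = 120
  Seal drift: 5 × 6 × 8 = 240
Modes with RPN > 255: Orifice blockage (560), Solder joint contamination (432), Stator erosion (280), Stator intermittent contact (1000) → 4.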